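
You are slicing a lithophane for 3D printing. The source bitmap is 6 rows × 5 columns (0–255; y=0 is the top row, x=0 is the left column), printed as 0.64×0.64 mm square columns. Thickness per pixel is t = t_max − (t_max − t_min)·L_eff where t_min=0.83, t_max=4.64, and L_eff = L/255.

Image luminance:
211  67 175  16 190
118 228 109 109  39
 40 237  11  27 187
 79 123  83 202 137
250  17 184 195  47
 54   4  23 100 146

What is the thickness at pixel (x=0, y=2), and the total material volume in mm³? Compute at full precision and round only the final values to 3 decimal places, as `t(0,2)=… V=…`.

t(0,2)=4.042 V=36.160

span = t_max - t_min = 4.64 - 0.83 = 3.810
L(0,2) = 40, L_eff = 40/255 = 0.156863
t(0,2) = 4.64 - 3.810·0.156863 = 4.042
Σt over all 6·5 pixels = 187596/2125 ≈ 88.2804706
V = pitch²·Σt = 0.64²·187596/2125 = 36.160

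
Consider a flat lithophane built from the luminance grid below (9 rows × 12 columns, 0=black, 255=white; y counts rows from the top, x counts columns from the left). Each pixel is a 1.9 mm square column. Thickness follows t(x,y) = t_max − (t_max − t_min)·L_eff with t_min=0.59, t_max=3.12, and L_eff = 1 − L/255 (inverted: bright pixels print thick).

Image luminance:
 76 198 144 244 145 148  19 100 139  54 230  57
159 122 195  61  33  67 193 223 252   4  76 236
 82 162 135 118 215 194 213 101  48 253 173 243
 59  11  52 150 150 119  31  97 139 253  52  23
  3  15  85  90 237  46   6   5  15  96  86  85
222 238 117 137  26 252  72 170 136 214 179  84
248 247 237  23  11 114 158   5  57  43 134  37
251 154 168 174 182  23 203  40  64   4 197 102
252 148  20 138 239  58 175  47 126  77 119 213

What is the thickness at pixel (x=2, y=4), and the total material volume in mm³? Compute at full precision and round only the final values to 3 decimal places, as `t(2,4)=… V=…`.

span = t_max - t_min = 3.12 - 0.59 = 2.530
L(2,4) = 85, L_eff = 1 - 85/255 = 0.666667 (inverted)
t(2,4) = 3.12 - 2.530·0.666667 = 1.433
Σt over all 9·12 pixels = 1250729/6375 ≈ 196.1927843
V = pitch²·Σt = 1.9²·1250729/6375 = 708.256

t(2,4)=1.433 V=708.256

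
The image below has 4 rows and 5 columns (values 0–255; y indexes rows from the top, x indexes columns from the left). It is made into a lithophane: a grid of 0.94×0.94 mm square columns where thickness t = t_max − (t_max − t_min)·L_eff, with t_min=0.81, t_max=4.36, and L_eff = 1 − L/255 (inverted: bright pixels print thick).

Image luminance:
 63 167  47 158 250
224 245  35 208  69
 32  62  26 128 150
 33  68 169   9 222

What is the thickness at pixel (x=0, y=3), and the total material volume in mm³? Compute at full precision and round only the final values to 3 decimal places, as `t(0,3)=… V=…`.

t(0,3)=1.269 V=43.406

span = t_max - t_min = 4.36 - 0.81 = 3.550
L(0,3) = 33, L_eff = 1 - 33/255 = 0.870588 (inverted)
t(0,3) = 4.36 - 3.550·0.870588 = 1.269
Σt over all 4·5 pixels = 50107/1020 ≈ 49.1245098
V = pitch²·Σt = 0.94²·50107/1020 = 43.406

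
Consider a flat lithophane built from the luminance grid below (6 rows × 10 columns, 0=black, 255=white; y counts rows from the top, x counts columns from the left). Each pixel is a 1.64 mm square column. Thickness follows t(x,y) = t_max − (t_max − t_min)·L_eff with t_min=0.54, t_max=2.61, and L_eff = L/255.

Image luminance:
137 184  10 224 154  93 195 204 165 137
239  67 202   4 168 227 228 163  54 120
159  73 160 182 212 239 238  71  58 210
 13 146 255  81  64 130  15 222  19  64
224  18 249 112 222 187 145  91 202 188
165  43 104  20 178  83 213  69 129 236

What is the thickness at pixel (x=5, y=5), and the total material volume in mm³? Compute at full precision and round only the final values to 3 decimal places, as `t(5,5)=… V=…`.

t(5,5)=1.936 V=236.395

span = t_max - t_min = 2.61 - 0.54 = 2.070
L(5,5) = 83, L_eff = 83/255 = 0.325490
t(5,5) = 2.61 - 2.070·0.325490 = 1.936
Σt over all 6·10 pixels = 186771/2125 ≈ 87.8922353
V = pitch²·Σt = 1.64²·186771/2125 = 236.395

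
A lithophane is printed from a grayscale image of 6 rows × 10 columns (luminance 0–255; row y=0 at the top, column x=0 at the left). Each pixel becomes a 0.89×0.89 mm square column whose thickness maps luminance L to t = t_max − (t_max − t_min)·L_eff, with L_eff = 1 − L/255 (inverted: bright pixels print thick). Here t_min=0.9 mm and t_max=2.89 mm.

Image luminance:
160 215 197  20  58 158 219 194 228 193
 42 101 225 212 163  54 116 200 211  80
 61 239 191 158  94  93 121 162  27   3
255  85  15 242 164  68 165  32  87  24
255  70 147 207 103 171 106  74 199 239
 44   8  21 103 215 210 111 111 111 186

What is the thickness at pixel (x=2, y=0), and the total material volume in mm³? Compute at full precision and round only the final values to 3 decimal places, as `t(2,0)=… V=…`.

t(2,0)=2.437 V=92.367

span = t_max - t_min = 2.89 - 0.9 = 1.990
L(2,0) = 197, L_eff = 1 - 197/255 = 0.227451 (inverted)
t(2,0) = 2.89 - 1.990·0.227451 = 2.437
Σt over all 6·10 pixels = 2973577/25500 ≈ 116.6108627
V = pitch²·Σt = 0.89²·2973577/25500 = 92.367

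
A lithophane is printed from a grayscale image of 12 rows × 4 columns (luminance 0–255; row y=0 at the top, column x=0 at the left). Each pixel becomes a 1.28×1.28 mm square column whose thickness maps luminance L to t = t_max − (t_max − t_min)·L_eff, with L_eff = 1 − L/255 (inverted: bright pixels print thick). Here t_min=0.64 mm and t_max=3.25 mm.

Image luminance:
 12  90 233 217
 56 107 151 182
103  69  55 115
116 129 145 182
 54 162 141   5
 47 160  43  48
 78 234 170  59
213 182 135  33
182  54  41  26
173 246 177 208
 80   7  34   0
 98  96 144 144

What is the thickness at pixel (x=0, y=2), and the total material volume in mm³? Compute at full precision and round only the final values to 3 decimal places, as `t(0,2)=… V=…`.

span = t_max - t_min = 3.25 - 0.64 = 2.610
L(0,2) = 103, L_eff = 1 - 103/255 = 0.596078 (inverted)
t(0,2) = 3.25 - 2.610·0.596078 = 1.694
Σt over all 12·4 pixels = 183513/2125 ≈ 86.3590588
V = pitch²·Σt = 1.28²·183513/2125 = 141.491

t(0,2)=1.694 V=141.491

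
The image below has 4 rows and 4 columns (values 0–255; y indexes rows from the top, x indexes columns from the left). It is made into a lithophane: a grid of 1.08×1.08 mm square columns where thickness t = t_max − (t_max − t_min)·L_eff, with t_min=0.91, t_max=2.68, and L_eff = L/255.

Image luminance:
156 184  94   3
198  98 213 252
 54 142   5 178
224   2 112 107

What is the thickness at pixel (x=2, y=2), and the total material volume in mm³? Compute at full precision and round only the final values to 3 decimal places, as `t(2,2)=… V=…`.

span = t_max - t_min = 2.68 - 0.91 = 1.770
L(2,2) = 5, L_eff = 5/255 = 0.019608
t(2,2) = 2.68 - 1.770·0.019608 = 2.645
Σt over all 4·4 pixels = 122591/4250 ≈ 28.8449412
V = pitch²·Σt = 1.08²·122591/4250 = 33.645

t(2,2)=2.645 V=33.645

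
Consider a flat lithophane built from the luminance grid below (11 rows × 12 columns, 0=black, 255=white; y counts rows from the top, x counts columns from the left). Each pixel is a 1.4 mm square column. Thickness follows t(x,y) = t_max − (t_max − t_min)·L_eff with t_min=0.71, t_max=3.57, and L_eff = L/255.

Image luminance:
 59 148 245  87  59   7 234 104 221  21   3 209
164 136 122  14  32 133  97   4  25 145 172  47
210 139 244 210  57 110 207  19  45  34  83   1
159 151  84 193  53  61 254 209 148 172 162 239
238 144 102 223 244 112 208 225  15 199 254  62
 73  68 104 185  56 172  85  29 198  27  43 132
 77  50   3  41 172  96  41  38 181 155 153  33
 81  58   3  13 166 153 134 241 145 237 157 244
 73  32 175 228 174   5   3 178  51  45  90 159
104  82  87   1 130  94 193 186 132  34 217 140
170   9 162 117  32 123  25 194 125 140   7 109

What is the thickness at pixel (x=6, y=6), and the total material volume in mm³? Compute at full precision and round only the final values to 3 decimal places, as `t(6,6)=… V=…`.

t(6,6)=3.110 V=584.481

span = t_max - t_min = 3.57 - 0.71 = 2.860
L(6,6) = 41, L_eff = 41/255 = 0.160784
t(6,6) = 3.57 - 2.860·0.160784 = 3.110
Σt over all 11·12 pixels = 1901053/6375 ≈ 298.2043922
V = pitch²·Σt = 1.4²·1901053/6375 = 584.481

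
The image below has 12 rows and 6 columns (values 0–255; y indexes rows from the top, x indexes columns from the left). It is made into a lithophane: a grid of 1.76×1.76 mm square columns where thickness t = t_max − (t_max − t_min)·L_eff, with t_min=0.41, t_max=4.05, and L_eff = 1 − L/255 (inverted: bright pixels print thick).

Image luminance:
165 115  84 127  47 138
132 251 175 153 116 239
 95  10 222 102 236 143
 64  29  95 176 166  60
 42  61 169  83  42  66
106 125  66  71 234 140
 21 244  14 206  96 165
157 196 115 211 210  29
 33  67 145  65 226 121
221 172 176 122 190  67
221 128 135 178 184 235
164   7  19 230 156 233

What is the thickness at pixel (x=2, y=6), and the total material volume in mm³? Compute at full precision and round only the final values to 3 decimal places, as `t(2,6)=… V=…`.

span = t_max - t_min = 4.05 - 0.41 = 3.640
L(2,6) = 14, L_eff = 1 - 14/255 = 0.945098 (inverted)
t(2,6) = 4.05 - 3.640·0.945098 = 0.610
Σt over all 12·6 pixels = 351018/2125 ≈ 165.1849412
V = pitch²·Σt = 1.76²·351018/2125 = 511.677

t(2,6)=0.610 V=511.677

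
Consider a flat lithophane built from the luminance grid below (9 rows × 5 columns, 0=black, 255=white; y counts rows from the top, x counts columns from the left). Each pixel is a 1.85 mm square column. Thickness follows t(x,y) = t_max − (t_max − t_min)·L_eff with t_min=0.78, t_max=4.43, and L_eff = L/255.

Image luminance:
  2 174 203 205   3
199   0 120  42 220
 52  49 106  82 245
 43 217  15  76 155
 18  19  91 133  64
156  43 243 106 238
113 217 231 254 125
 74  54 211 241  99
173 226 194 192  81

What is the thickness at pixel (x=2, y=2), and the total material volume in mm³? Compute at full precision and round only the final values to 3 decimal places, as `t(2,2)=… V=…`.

t(2,2)=2.913 V=397.945

span = t_max - t_min = 4.43 - 0.78 = 3.650
L(2,2) = 106, L_eff = 106/255 = 0.415686
t(2,2) = 4.43 - 3.650·0.415686 = 2.913
Σt over all 9·5 pixels = 592993/5100 ≈ 116.2731373
V = pitch²·Σt = 1.85²·592993/5100 = 397.945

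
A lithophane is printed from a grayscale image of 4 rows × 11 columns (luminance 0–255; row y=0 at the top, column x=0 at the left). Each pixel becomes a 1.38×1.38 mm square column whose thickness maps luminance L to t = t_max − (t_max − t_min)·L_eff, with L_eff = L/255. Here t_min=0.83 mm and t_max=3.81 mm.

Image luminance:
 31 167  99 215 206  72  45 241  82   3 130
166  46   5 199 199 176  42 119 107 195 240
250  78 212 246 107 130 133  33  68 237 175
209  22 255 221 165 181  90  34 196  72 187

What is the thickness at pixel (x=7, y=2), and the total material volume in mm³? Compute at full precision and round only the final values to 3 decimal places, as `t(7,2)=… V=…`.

t(7,2)=3.424 V=183.808

span = t_max - t_min = 3.81 - 0.83 = 2.980
L(7,2) = 33, L_eff = 33/255 = 0.129412
t(7,2) = 3.81 - 2.980·0.129412 = 3.424
Σt over all 4·11 pixels = 36194/375 ≈ 96.5173333
V = pitch²·Σt = 1.38²·36194/375 = 183.808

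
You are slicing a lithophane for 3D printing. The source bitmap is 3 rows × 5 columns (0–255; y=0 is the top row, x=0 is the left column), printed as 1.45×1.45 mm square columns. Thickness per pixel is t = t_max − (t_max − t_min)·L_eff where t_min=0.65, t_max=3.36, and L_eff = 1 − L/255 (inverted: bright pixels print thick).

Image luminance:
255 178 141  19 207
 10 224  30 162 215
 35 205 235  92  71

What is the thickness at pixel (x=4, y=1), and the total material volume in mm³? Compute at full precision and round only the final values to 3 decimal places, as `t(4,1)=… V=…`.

t(4,1)=2.935 V=66.953

span = t_max - t_min = 3.36 - 0.65 = 2.710
L(4,1) = 215, L_eff = 1 - 215/255 = 0.156863 (inverted)
t(4,1) = 3.36 - 2.710·0.156863 = 2.935
Σt over all 3·5 pixels = 135339/4250 ≈ 31.8444706
V = pitch²·Σt = 1.45²·135339/4250 = 66.953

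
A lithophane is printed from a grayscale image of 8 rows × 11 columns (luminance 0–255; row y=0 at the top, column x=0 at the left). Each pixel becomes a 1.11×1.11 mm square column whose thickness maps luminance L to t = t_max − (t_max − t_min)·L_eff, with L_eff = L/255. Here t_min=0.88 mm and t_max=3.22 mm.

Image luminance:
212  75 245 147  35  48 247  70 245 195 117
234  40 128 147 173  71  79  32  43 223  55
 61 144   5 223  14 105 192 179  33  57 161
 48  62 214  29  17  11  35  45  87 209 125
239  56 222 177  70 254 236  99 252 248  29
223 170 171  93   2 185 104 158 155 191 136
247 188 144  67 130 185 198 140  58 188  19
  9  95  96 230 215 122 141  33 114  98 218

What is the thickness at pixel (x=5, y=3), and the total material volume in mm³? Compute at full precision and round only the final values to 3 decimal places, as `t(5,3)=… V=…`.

span = t_max - t_min = 3.22 - 0.88 = 2.340
L(5,3) = 11, L_eff = 11/255 = 0.043137
t(5,3) = 3.22 - 2.340·0.043137 = 3.119
Σt over all 8·11 pixels = 179.464
V = pitch²·Σt = 1.11²·179.464 = 221.118

t(5,3)=3.119 V=221.118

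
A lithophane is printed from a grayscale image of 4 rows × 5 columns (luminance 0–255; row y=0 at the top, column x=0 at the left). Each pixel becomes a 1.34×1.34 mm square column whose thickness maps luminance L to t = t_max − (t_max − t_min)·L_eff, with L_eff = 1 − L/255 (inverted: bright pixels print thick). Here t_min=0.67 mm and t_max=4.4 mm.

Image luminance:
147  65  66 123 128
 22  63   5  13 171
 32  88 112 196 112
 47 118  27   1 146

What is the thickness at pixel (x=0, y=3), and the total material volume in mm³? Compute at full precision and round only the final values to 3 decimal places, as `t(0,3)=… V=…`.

span = t_max - t_min = 4.4 - 0.67 = 3.730
L(0,3) = 47, L_eff = 1 - 47/255 = 0.815686 (inverted)
t(0,3) = 4.4 - 3.730·0.815686 = 1.357
Σt over all 4·5 pixels = 484543/12750 ≈ 38.0033725
V = pitch²·Σt = 1.34²·484543/12750 = 68.239

t(0,3)=1.357 V=68.239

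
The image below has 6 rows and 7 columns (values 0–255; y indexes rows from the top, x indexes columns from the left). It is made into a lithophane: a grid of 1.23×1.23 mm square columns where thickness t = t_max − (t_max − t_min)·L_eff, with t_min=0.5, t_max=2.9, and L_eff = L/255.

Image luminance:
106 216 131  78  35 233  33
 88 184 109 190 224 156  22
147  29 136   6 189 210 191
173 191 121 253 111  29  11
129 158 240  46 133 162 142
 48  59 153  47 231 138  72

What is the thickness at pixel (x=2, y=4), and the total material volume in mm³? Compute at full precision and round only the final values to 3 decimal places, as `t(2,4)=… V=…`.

span = t_max - t_min = 2.9 - 0.5 = 2.400
L(2,4) = 240, L_eff = 240/255 = 0.941176
t(2,4) = 2.9 - 2.400·0.941176 = 0.641
Σt over all 6·7 pixels = 1213/17 ≈ 71.3529412
V = pitch²·Σt = 1.23²·1213/17 = 107.950

t(2,4)=0.641 V=107.950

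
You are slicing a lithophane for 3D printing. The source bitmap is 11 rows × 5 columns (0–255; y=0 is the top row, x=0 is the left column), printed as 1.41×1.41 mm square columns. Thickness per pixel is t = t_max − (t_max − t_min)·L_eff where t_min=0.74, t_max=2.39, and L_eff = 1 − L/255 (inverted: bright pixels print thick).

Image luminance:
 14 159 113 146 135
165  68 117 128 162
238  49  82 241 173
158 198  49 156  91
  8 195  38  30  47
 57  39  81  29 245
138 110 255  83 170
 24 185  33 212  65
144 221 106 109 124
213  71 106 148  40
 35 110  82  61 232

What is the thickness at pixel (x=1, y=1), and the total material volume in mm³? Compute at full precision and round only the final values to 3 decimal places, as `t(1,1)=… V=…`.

t(1,1)=1.180 V=164.378

span = t_max - t_min = 2.39 - 0.74 = 1.650
L(1,1) = 68, L_eff = 1 - 68/255 = 0.733333 (inverted)
t(1,1) = 2.39 - 1.650·0.733333 = 1.180
Σt over all 11·5 pixels = 70279/850 ≈ 82.6811765
V = pitch²·Σt = 1.41²·70279/850 = 164.378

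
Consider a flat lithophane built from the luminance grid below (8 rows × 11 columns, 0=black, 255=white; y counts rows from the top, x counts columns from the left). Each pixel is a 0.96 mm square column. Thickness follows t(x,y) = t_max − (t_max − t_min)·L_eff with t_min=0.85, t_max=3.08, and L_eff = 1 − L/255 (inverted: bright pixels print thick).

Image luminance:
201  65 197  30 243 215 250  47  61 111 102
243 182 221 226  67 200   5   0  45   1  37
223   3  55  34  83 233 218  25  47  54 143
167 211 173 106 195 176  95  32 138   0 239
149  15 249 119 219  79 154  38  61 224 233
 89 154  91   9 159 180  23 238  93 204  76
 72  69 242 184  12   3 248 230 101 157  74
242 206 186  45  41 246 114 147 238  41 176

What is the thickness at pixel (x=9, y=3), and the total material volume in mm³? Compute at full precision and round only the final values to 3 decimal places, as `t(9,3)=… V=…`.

t(9,3)=0.850 V=160.242

span = t_max - t_min = 3.08 - 0.85 = 2.230
L(9,3) = 0, L_eff = 1 - 0/255 = 1.000000 (inverted)
t(9,3) = 3.08 - 2.230·1.000000 = 0.850
Σt over all 8·11 pixels = 4433767/25500 ≈ 173.8732157
V = pitch²·Σt = 0.96²·4433767/25500 = 160.242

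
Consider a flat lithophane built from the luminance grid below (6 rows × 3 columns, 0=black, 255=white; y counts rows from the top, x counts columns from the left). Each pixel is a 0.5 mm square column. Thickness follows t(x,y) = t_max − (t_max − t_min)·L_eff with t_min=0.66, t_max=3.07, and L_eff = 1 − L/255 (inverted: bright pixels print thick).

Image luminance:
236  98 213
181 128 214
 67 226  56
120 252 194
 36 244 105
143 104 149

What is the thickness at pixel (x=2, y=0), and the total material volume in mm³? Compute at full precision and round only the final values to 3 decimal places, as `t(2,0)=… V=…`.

span = t_max - t_min = 3.07 - 0.66 = 2.410
L(2,0) = 213, L_eff = 1 - 213/255 = 0.164706 (inverted)
t(2,0) = 3.07 - 2.410·0.164706 = 2.673
Σt over all 6·3 pixels = 161591/4250 ≈ 38.0214118
V = pitch²·Σt = 0.5²·161591/4250 = 9.505

t(2,0)=2.673 V=9.505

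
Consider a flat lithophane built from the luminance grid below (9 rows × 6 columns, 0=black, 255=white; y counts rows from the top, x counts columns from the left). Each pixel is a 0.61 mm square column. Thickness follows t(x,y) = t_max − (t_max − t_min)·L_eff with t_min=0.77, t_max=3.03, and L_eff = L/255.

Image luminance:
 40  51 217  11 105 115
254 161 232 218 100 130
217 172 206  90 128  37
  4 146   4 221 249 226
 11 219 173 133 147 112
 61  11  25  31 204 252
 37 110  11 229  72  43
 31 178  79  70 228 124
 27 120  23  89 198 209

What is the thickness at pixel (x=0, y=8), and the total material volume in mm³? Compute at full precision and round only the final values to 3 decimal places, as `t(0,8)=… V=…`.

span = t_max - t_min = 3.03 - 0.77 = 2.260
L(0,8) = 27, L_eff = 27/255 = 0.105882
t(0,8) = 3.03 - 2.260·0.105882 = 2.791
Σt over all 9·6 pixels = 223562/2125 ≈ 105.2056471
V = pitch²·Σt = 0.61²·223562/2125 = 39.147

t(0,8)=2.791 V=39.147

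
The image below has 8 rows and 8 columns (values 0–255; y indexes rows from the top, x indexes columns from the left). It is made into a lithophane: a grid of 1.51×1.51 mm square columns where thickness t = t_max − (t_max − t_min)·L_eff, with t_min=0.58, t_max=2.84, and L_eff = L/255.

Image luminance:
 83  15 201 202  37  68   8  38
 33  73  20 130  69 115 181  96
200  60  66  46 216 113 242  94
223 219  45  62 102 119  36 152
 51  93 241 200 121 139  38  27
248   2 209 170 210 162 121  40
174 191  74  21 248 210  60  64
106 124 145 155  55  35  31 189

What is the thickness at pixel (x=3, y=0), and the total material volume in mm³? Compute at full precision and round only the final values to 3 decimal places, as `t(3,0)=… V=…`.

t(3,0)=1.050 V=266.549

span = t_max - t_min = 2.84 - 0.58 = 2.260
L(3,0) = 202, L_eff = 202/255 = 0.792157
t(3,0) = 2.84 - 2.260·0.792157 = 1.050
Σt over all 8·8 pixels = 745253/6375 ≈ 116.9024314
V = pitch²·Σt = 1.51²·745253/6375 = 266.549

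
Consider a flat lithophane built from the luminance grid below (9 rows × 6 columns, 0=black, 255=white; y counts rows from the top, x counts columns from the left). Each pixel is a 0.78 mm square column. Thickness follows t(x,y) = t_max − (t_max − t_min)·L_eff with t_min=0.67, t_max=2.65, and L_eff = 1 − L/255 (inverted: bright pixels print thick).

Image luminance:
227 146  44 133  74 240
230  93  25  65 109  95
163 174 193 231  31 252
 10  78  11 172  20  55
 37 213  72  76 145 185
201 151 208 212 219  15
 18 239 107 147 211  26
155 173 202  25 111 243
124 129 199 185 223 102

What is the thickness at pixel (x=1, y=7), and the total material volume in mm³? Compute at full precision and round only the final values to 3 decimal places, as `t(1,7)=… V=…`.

t(1,7)=2.013 V=56.138

span = t_max - t_min = 2.65 - 0.67 = 1.980
L(1,7) = 173, L_eff = 1 - 173/255 = 0.321569 (inverted)
t(1,7) = 2.65 - 1.980·0.321569 = 2.013
Σt over all 9·6 pixels = 392157/4250 ≈ 92.2722353
V = pitch²·Σt = 0.78²·392157/4250 = 56.138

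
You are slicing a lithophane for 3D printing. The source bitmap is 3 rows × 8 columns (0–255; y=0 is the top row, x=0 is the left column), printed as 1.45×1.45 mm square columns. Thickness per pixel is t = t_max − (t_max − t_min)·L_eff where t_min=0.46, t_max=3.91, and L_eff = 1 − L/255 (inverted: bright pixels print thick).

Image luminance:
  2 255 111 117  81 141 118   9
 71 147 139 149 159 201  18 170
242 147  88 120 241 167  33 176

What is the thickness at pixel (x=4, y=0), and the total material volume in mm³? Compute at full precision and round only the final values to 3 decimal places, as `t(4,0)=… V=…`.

t(4,0)=1.556 V=111.450

span = t_max - t_min = 3.91 - 0.46 = 3.450
L(4,0) = 81, L_eff = 1 - 81/255 = 0.682353 (inverted)
t(4,0) = 3.91 - 3.450·0.682353 = 1.556
Σt over all 3·8 pixels = 45057/850 ≈ 53.0082353
V = pitch²·Σt = 1.45²·45057/850 = 111.450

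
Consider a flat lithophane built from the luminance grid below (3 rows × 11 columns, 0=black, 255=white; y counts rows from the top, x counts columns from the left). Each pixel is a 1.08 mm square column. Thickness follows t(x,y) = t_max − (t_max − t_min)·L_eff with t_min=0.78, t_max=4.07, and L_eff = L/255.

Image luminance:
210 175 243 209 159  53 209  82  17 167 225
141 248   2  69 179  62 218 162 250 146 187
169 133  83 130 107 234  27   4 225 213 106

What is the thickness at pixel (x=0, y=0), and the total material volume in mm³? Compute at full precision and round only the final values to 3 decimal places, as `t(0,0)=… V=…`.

span = t_max - t_min = 4.07 - 0.78 = 3.290
L(0,0) = 210, L_eff = 210/255 = 0.823529
t(0,0) = 4.07 - 3.290·0.823529 = 1.361
Σt over all 3·11 pixels = 1831229/25500 ≈ 71.8129020
V = pitch²·Σt = 1.08²·1831229/25500 = 83.763

t(0,0)=1.361 V=83.763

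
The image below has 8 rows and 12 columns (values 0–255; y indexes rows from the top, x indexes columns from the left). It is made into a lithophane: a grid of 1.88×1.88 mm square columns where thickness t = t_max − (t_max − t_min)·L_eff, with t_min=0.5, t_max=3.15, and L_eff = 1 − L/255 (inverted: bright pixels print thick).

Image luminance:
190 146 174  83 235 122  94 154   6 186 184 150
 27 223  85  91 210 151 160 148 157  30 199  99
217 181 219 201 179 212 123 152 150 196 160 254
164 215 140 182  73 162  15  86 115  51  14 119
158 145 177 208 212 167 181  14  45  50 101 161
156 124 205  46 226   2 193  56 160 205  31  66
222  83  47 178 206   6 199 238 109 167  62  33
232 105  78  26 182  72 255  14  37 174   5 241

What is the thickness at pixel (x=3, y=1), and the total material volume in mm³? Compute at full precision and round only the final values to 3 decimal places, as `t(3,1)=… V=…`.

t(3,1)=1.446 V=645.085

span = t_max - t_min = 3.15 - 0.5 = 2.650
L(3,1) = 91, L_eff = 1 - 91/255 = 0.643137 (inverted)
t(3,1) = 3.15 - 2.650·0.643137 = 1.446
Σt over all 8·12 pixels = 232708/1275 ≈ 182.5160784
V = pitch²·Σt = 1.88²·232708/1275 = 645.085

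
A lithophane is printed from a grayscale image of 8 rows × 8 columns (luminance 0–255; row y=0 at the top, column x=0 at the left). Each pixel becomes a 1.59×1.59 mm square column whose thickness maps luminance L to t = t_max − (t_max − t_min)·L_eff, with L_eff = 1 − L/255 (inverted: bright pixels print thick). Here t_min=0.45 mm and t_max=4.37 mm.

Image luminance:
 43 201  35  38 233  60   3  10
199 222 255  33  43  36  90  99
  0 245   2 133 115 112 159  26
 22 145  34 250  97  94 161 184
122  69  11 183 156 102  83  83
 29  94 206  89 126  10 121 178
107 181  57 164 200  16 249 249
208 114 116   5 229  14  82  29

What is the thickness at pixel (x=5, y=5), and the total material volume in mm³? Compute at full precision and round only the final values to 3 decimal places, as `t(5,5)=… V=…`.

span = t_max - t_min = 4.37 - 0.45 = 3.920
L(5,5) = 10, L_eff = 1 - 10/255 = 0.960784 (inverted)
t(5,5) = 4.37 - 3.920·0.960784 = 0.604
Σt over all 8·8 pixels = 875578/6375 ≈ 137.3455686
V = pitch²·Σt = 1.59²·875578/6375 = 347.223

t(5,5)=0.604 V=347.223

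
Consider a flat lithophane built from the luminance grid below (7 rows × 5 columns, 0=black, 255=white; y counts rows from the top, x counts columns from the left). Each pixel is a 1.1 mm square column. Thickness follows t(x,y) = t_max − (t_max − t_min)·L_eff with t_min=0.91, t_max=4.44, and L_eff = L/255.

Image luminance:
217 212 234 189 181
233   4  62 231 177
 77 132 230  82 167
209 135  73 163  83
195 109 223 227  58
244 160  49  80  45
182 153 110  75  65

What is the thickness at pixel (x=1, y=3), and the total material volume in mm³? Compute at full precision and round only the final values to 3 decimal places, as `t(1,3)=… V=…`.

span = t_max - t_min = 4.44 - 0.91 = 3.530
L(1,3) = 135, L_eff = 135/255 = 0.529412
t(1,3) = 4.44 - 3.530·0.529412 = 2.571
Σt over all 7·5 pixels = 63953/750 ≈ 85.2706667
V = pitch²·Σt = 1.1²·63953/750 = 103.178

t(1,3)=2.571 V=103.178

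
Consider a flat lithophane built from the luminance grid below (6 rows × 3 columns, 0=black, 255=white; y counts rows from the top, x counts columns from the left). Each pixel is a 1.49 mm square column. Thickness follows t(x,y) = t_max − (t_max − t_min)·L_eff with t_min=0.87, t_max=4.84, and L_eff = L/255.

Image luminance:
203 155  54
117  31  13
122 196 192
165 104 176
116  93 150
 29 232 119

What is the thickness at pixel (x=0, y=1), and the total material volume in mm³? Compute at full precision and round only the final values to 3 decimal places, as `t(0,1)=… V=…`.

t(0,1)=3.018 V=115.059

span = t_max - t_min = 4.84 - 0.87 = 3.970
L(0,1) = 117, L_eff = 117/255 = 0.458824
t(0,1) = 4.84 - 3.970·0.458824 = 3.018
Σt over all 6·3 pixels = 1321561/25500 ≈ 51.8259216
V = pitch²·Σt = 1.49²·1321561/25500 = 115.059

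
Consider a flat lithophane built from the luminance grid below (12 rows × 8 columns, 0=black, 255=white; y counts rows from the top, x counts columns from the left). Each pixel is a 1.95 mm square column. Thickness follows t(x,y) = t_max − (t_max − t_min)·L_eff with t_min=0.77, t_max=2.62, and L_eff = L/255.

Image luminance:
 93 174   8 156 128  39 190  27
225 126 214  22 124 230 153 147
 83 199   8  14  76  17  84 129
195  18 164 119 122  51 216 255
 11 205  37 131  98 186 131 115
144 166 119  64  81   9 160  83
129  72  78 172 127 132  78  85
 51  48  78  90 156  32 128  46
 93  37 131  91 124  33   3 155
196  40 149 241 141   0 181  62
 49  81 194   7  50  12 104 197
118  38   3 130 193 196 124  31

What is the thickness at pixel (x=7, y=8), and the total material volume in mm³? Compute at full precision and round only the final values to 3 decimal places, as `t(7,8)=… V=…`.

span = t_max - t_min = 2.62 - 0.77 = 1.850
L(7,8) = 155, L_eff = 155/255 = 0.607843
t(7,8) = 2.62 - 1.850·0.607843 = 1.495
Σt over all 12·8 pixels = 225857/1275 ≈ 177.1427451
V = pitch²·Σt = 1.95²·225857/1275 = 673.585

t(7,8)=1.495 V=673.585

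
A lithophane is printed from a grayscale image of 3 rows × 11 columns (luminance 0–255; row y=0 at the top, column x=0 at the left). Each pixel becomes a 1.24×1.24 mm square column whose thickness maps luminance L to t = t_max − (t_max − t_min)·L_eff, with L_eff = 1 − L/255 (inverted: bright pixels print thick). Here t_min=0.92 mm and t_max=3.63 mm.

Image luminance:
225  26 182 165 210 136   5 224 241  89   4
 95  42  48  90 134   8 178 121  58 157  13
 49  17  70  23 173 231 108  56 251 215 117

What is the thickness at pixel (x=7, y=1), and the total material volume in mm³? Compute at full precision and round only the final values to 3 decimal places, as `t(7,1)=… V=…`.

t(7,1)=2.206 V=108.139

span = t_max - t_min = 3.63 - 0.92 = 2.710
L(7,1) = 121, L_eff = 1 - 121/255 = 0.525490 (inverted)
t(7,1) = 3.63 - 2.710·0.525490 = 2.206
Σt over all 3·11 pixels = 1793411/25500 ≈ 70.3298431
V = pitch²·Σt = 1.24²·1793411/25500 = 108.139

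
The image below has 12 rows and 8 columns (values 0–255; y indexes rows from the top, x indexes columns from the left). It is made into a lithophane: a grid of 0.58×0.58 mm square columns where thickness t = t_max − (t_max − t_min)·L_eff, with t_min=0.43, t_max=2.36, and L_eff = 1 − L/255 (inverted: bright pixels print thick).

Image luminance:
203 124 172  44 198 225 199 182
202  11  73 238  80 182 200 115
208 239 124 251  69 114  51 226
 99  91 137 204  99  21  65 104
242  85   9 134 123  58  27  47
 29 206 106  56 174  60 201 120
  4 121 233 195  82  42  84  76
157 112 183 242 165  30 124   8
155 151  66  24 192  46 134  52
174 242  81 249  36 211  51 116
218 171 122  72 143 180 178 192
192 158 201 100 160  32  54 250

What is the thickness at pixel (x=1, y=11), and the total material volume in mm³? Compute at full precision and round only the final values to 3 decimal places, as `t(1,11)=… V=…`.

span = t_max - t_min = 2.36 - 0.43 = 1.930
L(1,11) = 158, L_eff = 1 - 158/255 = 0.380392 (inverted)
t(1,11) = 2.36 - 1.930·0.380392 = 1.626
Σt over all 12·8 pixels = 865706/6375 ≈ 135.7970196
V = pitch²·Σt = 0.58²·865706/6375 = 45.682

t(1,11)=1.626 V=45.682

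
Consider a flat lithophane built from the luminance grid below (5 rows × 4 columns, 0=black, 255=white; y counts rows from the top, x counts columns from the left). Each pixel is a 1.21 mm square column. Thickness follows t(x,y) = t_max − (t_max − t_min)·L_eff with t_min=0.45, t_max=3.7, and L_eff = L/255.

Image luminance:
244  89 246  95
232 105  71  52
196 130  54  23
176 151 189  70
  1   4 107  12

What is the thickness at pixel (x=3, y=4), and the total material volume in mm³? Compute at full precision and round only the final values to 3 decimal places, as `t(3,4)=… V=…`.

span = t_max - t_min = 3.7 - 0.45 = 3.250
L(3,4) = 12, L_eff = 12/255 = 0.047059
t(3,4) = 3.7 - 3.250·0.047059 = 3.547
Σt over all 5·4 pixels = 15423/340 ≈ 45.3617647
V = pitch²·Σt = 1.21²·15423/340 = 66.414

t(3,4)=3.547 V=66.414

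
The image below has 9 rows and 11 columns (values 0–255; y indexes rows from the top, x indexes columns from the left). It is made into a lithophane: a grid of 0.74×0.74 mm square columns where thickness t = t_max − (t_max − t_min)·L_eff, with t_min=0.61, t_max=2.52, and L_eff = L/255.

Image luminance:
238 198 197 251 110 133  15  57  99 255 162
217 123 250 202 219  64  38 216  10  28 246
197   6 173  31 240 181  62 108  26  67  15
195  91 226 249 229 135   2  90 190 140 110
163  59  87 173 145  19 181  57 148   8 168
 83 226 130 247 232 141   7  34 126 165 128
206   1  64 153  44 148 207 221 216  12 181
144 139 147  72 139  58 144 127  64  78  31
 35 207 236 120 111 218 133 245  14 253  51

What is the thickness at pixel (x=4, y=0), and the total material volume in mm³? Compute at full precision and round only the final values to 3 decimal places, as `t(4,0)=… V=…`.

t(4,0)=1.696 V=83.142

span = t_max - t_min = 2.52 - 0.61 = 1.910
L(4,0) = 110, L_eff = 110/255 = 0.431373
t(4,0) = 2.52 - 1.910·0.431373 = 1.696
Σt over all 9·11 pixels = 3871673/25500 ≈ 151.8303137
V = pitch²·Σt = 0.74²·3871673/25500 = 83.142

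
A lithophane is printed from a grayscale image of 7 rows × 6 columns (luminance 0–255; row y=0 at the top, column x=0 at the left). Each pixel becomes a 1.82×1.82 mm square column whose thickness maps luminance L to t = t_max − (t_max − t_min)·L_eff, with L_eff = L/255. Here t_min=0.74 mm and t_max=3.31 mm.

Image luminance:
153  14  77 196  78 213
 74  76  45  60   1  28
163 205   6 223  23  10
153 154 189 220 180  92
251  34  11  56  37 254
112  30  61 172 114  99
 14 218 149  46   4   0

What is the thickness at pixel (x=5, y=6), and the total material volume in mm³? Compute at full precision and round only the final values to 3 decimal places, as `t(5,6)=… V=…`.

span = t_max - t_min = 3.31 - 0.74 = 2.570
L(5,6) = 0, L_eff = 0/255 = 0.000000
t(5,6) = 3.31 - 2.570·0.000000 = 3.310
Σt over all 7·6 pixels = 488239/5100 ≈ 95.7331373
V = pitch²·Σt = 1.82²·488239/5100 = 317.106

t(5,6)=3.310 V=317.106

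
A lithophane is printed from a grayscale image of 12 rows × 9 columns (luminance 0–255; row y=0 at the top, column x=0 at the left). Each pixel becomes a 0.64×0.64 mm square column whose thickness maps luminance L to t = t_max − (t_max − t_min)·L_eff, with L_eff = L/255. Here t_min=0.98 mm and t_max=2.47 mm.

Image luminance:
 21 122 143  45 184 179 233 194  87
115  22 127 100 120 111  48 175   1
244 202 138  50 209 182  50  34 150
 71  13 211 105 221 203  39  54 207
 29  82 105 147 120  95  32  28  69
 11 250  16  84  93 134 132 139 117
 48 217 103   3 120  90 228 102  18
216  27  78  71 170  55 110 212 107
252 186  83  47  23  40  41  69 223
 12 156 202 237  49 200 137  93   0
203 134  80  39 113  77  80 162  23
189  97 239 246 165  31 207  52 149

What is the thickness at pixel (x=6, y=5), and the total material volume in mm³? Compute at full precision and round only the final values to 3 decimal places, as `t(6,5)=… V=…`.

t(6,5)=1.699 V=79.578

span = t_max - t_min = 2.47 - 0.98 = 1.490
L(6,5) = 132, L_eff = 132/255 = 0.517647
t(6,5) = 2.47 - 1.490·0.517647 = 1.699
Σt over all 12·9 pixels = 1238546/6375 ≈ 194.2817255
V = pitch²·Σt = 0.64²·1238546/6375 = 79.578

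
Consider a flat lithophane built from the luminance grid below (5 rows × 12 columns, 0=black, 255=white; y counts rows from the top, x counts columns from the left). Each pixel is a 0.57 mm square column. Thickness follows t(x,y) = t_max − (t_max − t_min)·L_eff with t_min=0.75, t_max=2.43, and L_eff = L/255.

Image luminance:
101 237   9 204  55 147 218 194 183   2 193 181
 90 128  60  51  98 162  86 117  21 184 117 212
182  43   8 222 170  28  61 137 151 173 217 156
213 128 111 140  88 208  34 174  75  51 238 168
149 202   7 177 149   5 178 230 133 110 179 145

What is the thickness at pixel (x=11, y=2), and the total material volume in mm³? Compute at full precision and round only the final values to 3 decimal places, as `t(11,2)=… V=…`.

span = t_max - t_min = 2.43 - 0.75 = 1.680
L(11,2) = 156, L_eff = 156/255 = 0.611765
t(11,2) = 2.43 - 1.680·0.611765 = 1.402
Σt over all 5·12 pixels = 39873/425 ≈ 93.8188235
V = pitch²·Σt = 0.57²·39873/425 = 30.482

t(11,2)=1.402 V=30.482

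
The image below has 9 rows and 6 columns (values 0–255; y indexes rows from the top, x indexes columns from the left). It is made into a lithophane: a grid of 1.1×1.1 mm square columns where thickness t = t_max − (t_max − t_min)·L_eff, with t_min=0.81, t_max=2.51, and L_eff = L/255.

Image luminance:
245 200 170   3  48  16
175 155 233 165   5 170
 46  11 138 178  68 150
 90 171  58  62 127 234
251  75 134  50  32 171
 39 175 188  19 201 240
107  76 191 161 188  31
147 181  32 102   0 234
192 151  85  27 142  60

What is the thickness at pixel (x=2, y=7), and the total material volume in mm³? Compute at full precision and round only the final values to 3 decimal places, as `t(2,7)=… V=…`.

t(2,7)=2.297 V=110.763

span = t_max - t_min = 2.51 - 0.81 = 1.700
L(2,7) = 32, L_eff = 32/255 = 0.125490
t(2,7) = 2.51 - 1.700·0.125490 = 2.297
Σt over all 9·6 pixels = 91.54
V = pitch²·Σt = 1.1²·91.54 = 110.763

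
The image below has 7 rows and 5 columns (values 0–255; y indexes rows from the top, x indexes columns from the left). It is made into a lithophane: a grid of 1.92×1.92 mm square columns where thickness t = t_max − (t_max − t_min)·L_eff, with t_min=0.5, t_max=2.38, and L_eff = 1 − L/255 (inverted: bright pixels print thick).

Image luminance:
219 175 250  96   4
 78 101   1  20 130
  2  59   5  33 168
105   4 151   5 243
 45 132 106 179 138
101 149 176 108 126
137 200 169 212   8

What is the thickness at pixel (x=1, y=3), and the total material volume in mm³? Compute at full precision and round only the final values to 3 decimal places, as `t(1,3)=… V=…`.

t(1,3)=0.529 V=168.740

span = t_max - t_min = 2.38 - 0.5 = 1.880
L(1,3) = 4, L_eff = 1 - 4/255 = 0.984314 (inverted)
t(1,3) = 2.38 - 1.880·0.984314 = 0.529
Σt over all 7·5 pixels = 116723/2550 ≈ 45.7737255
V = pitch²·Σt = 1.92²·116723/2550 = 168.740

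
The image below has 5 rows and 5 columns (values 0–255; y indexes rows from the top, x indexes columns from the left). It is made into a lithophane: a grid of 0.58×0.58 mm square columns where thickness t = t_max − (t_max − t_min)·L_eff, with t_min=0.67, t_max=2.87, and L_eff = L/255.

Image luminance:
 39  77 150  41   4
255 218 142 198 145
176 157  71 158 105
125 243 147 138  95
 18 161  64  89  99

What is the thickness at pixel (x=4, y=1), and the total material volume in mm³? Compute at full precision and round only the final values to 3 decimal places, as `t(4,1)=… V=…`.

span = t_max - t_min = 2.87 - 0.67 = 2.200
L(4,1) = 145, L_eff = 145/255 = 0.568627
t(4,1) = 2.87 - 2.200·0.568627 = 1.619
Σt over all 5·5 pixels = 45773/1020 ≈ 44.8754902
V = pitch²·Σt = 0.58²·45773/1020 = 15.096

t(4,1)=1.619 V=15.096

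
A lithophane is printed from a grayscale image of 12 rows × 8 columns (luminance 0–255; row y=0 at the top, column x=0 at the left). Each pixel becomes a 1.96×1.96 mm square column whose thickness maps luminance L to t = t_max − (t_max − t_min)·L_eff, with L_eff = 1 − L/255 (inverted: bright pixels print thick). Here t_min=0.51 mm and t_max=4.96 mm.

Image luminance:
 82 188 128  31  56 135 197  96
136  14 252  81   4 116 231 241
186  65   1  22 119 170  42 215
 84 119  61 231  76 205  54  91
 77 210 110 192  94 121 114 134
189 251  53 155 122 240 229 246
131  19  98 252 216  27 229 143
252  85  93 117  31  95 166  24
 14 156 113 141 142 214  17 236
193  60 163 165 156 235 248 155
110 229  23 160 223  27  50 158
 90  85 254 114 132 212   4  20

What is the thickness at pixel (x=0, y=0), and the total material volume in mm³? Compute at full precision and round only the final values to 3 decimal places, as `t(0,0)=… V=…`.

t(0,0)=1.941 V=1028.964

span = t_max - t_min = 4.96 - 0.51 = 4.450
L(0,0) = 82, L_eff = 1 - 82/255 = 0.678431 (inverted)
t(0,0) = 4.96 - 4.450·0.678431 = 1.941
Σt over all 12·8 pixels = 455341/1700 ≈ 267.8476471
V = pitch²·Σt = 1.96²·455341/1700 = 1028.964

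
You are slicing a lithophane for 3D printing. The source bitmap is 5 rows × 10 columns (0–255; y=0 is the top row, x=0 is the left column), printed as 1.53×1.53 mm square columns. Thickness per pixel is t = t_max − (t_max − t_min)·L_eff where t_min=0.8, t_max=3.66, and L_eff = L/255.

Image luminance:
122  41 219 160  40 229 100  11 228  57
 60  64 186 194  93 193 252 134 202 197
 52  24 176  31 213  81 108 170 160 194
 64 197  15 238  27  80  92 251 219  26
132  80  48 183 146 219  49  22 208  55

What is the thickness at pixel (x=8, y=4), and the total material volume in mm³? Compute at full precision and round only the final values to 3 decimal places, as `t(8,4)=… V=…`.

t(8,4)=1.327 V=261.877

span = t_max - t_min = 3.66 - 0.8 = 2.860
L(8,4) = 208, L_eff = 208/255 = 0.815686
t(8,4) = 3.66 - 2.860·0.815686 = 1.327
Σt over all 5·10 pixels = 237724/2125 ≈ 111.8701176
V = pitch²·Σt = 1.53²·237724/2125 = 261.877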